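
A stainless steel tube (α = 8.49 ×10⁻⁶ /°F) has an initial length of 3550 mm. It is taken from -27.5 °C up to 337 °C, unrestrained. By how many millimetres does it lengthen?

19.8 mm

Convert α: 8.49×10⁻⁶/°F × (9/5) = 15.3×10⁻⁶/K.
ΔT = 337 − (-27.5) = 364.5 K.
ΔL = α·L₀·ΔT = 15.3×10⁻⁶ × 3550 mm × 364.5 K = 19.8 mm.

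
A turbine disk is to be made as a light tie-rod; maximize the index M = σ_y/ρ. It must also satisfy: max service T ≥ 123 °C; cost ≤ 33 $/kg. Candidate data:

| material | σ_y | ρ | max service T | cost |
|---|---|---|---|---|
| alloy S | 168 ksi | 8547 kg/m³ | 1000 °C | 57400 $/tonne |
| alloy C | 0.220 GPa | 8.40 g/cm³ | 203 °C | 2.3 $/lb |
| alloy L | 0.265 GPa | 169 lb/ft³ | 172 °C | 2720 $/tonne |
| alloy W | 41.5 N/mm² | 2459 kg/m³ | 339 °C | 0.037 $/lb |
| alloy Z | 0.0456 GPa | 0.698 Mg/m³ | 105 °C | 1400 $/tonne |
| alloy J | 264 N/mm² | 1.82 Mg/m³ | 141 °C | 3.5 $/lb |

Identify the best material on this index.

Screen on constraints: max service T ≥ 123 °C; cost ≤ 33 $/kg. Survivors: alloy C, alloy L, alloy W, alloy J.
Putting every candidate on a common basis:
  alloy C: σ_y = 220.0 MPa, ρ = 8400 kg/m³
  alloy L: σ_y = 265.0 MPa, ρ = 2707 kg/m³
  alloy W: σ_y = 41.50 MPa, ρ = 2459 kg/m³
  alloy J: σ_y = 264.0 MPa, ρ = 1820 kg/m³
  alloy J: M = 145 kN·m/kg
  alloy L: M = 97.9 kN·m/kg
  alloy C: M = 26.2 kN·m/kg
  alloy W: M = 16.9 kN·m/kg
Highest index: alloy J.

alloy J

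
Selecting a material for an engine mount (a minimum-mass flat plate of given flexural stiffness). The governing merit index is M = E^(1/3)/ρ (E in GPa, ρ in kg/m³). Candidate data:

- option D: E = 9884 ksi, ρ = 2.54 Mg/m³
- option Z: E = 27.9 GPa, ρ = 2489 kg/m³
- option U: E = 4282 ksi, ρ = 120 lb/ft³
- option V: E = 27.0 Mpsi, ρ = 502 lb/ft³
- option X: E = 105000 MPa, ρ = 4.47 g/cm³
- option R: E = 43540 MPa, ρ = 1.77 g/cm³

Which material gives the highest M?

After converting to SI:
  option D: E = 68.15 GPa, ρ = 2540 kg/m³
  option Z: E = 27.90 GPa, ρ = 2489 kg/m³
  option U: E = 29.52 GPa, ρ = 1922 kg/m³
  option V: E = 186.2 GPa, ρ = 8041 kg/m³
  option X: E = 105.0 GPa, ρ = 4470 kg/m³
  option R: E = 43.54 GPa, ρ = 1770 kg/m³
  option R: M = 1.99×10⁻³
  option D: M = 1.61×10⁻³
  option U: M = 1.61×10⁻³
  option Z: M = 1.22×10⁻³
  option X: M = 1.06×10⁻³
  option V: M = 0.710×10⁻³
Option R ranks first.

option R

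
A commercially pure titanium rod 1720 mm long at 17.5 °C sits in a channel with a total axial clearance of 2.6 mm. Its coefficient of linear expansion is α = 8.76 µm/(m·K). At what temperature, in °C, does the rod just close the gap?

α·L₀·ΔT = 2.6 mm ⇒ ΔT = 2.6 / (8.76×10⁻⁶ × 1720.0) = 172.6 K.
T = 17.5 + 172.6 = 190.1 °C.

190 °C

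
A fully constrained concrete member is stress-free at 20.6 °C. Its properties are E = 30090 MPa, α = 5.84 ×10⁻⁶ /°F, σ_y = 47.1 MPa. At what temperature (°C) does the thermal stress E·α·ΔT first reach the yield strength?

E = 30090 MPa = 30.09 GPa.
α = 5.84×10⁻⁶/°F × 9/5 = 10.5×10⁻⁶/K.
E·α·ΔT = 47.10 MPa ⇒ ΔT = 47.10 / (30.09×10³ × 10.5×10⁻⁶) = 148.9 K.
T = 20.6 + 148.9 = 169.5 °C.

170 °C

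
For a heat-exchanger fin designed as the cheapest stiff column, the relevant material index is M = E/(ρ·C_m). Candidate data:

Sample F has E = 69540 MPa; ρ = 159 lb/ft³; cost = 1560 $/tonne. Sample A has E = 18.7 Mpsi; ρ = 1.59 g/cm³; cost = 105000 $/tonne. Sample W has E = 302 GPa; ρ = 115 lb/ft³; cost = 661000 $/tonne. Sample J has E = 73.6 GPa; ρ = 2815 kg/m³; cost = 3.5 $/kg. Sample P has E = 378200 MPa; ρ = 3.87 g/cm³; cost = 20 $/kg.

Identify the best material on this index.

In SI units:
  sample F: E = 69.54 GPa, ρ = 2547 kg/m³, cost = 1.560 $/kg
  sample A: E = 128.9 GPa, ρ = 1590 kg/m³, cost = 105.0 $/kg
  sample W: E = 302.0 GPa, ρ = 1842 kg/m³, cost = 661.0 $/kg
  sample J: E = 73.60 GPa, ρ = 2815 kg/m³, cost = 3.500 $/kg
  sample P: E = 378.2 GPa, ρ = 3870 kg/m³, cost = 20.00 $/kg
  sample F: M = 17.5 MN·m per $
  sample J: M = 7.47 MN·m per $
  sample P: M = 4.89 MN·m per $
  sample A: M = 0.772 MN·m per $
  sample W: M = 0.248 MN·m per $
Sample F ranks first.

sample F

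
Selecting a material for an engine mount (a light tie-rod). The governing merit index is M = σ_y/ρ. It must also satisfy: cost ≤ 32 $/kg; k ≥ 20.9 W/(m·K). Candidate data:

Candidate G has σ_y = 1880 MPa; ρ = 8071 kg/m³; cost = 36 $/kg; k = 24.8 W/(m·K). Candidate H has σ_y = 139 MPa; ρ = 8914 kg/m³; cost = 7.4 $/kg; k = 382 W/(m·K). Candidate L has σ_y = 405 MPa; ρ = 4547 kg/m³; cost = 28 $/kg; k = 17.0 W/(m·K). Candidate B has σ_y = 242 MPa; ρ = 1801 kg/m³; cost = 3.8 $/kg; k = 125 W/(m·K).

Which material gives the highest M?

Screen on constraints: cost ≤ 32 $/kg; k ≥ 20.9 W/(m·K). Survivors: candidate H, candidate B.
Computing M directly (units already consistent):
  candidate B: M = 134 kN·m/kg
  candidate H: M = 15.6 kN·m/kg
The maximum is for candidate B.

candidate B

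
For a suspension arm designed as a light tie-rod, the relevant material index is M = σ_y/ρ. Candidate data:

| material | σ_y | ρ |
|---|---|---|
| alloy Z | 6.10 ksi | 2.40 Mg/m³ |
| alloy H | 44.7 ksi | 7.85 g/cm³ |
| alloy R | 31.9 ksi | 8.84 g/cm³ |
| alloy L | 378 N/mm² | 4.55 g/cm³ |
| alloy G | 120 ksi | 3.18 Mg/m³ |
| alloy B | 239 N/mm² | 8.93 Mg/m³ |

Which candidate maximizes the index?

Normalizing units and computing the index:
  alloy Z: σ_y = 42.06 MPa, ρ = 2400 kg/m³
  alloy H: σ_y = 308.2 MPa, ρ = 7850 kg/m³
  alloy R: σ_y = 219.9 MPa, ρ = 8840 kg/m³
  alloy L: σ_y = 378.0 MPa, ρ = 4550 kg/m³
  alloy G: σ_y = 827.4 MPa, ρ = 3180 kg/m³
  alloy B: σ_y = 239.0 MPa, ρ = 8930 kg/m³
  alloy G: M = 260 kN·m/kg
  alloy L: M = 83.1 kN·m/kg
  alloy H: M = 39.3 kN·m/kg
  alloy B: M = 26.8 kN·m/kg
  alloy R: M = 24.9 kN·m/kg
  alloy Z: M = 17.5 kN·m/kg
The maximum is for alloy G.

alloy G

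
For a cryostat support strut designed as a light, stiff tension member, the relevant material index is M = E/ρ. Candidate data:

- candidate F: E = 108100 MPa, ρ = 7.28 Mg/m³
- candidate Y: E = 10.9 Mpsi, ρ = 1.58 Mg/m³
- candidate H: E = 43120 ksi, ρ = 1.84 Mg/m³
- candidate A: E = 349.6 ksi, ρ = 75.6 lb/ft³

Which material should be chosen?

candidate H

Putting every candidate on a common basis:
  candidate F: E = 108.1 GPa, ρ = 7280 kg/m³
  candidate Y: E = 75.15 GPa, ρ = 1580 kg/m³
  candidate H: E = 297.3 GPa, ρ = 1840 kg/m³
  candidate A: E = 2.410 GPa, ρ = 1211 kg/m³
  candidate H: M = 162 MN·m/kg
  candidate Y: M = 47.6 MN·m/kg
  candidate F: M = 14.8 MN·m/kg
  candidate A: M = 1.99 MN·m/kg
Candidate H has the largest M.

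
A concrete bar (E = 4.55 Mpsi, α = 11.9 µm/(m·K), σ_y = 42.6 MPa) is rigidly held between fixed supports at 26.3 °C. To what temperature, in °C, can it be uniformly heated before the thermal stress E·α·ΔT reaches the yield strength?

E = 4.55 Mpsi = 31.37 GPa.
E·α·ΔT = 42.60 MPa ⇒ ΔT = 42.60 / (31.37×10³ × 11.9×10⁻⁶) = 114.1 K.
T = 26.3 + 114.1 = 140.4 °C.

140 °C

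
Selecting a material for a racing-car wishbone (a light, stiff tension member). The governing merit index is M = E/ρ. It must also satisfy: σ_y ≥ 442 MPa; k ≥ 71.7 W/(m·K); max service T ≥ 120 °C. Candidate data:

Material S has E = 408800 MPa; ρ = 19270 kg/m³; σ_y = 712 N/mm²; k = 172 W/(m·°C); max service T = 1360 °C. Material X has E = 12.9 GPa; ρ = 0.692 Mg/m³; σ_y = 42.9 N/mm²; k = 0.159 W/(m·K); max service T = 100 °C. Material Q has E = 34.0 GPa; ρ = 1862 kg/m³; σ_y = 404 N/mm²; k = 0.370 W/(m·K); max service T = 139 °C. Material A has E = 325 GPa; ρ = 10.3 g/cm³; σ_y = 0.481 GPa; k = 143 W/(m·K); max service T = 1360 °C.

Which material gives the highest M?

material A

Screen on constraints: σ_y ≥ 442 MPa; k ≥ 71.7 W/(m·K); max service T ≥ 120 °C. Survivors: material S, material A.
Convert each candidate to consistent units, then evaluate M:
  material S: E = 408.8 GPa, ρ = 19270 kg/m³
  material A: E = 325.0 GPa, ρ = 10300 kg/m³
  material A: M = 31.6 MN·m/kg
  material S: M = 21.2 MN·m/kg
Material A has the largest M.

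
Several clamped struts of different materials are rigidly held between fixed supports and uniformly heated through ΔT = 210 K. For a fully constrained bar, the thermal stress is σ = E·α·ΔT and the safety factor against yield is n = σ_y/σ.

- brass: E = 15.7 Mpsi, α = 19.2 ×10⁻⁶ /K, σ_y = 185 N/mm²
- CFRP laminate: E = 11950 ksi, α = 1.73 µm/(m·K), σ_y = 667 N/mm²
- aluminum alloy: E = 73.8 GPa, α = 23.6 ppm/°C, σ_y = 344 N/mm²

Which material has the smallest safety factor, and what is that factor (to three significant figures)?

Per material, after unit conversion:
  brass: E = 108.2, α = 19.2, σ_y = 185.0 → σ = 436 MPa, n = 0.424
  CFRP laminate: E = 82.39, α = 1.73, σ_y = 667.0 → σ = 29.9 MPa, n = 22.3
  aluminum alloy: E = 73.80, α = 23.6, σ_y = 344.0 → σ = 366 MPa, n = 0.941
The minimum is brass at n = 0.424.

brass, n = 0.424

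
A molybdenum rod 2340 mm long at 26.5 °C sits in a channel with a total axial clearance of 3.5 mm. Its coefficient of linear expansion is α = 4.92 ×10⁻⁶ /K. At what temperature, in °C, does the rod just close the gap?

α·L₀·ΔT = 3.5 mm ⇒ ΔT = 3.5 / (4.92×10⁻⁶ × 2340.0) = 304.0 K.
T = 26.5 + 304.0 = 330.5 °C.

331 °C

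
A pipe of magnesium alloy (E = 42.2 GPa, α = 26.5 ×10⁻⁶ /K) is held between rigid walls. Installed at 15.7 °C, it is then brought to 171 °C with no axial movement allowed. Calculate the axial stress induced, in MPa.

174 MPa

ΔT = 155.3 K. Constrained thermal stress σ = E·α·ΔT = 42.20×10³ MPa × 26.5×10⁻⁶ × 155.3 = 174 MPa (compressive).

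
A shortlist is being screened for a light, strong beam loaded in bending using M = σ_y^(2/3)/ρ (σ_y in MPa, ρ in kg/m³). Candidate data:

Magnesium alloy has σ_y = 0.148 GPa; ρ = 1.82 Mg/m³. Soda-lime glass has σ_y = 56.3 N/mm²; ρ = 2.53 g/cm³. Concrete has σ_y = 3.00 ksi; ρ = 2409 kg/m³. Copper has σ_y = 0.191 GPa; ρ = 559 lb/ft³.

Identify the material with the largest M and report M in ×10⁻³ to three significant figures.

magnesium alloy, M = 15.4×10⁻³

In SI units:
  magnesium alloy: σ_y = 148.0 MPa, ρ = 1820 kg/m³
  soda-lime glass: σ_y = 56.30 MPa, ρ = 2530 kg/m³
  concrete: σ_y = 20.68 MPa, ρ = 2409 kg/m³
  copper: σ_y = 191.0 MPa, ρ = 8954 kg/m³
  magnesium alloy: M = 15.4×10⁻³
  soda-lime glass: M = 5.81×10⁻³
  copper: M = 3.70×10⁻³
  concrete: M = 3.13×10⁻³
The maximum is for magnesium alloy.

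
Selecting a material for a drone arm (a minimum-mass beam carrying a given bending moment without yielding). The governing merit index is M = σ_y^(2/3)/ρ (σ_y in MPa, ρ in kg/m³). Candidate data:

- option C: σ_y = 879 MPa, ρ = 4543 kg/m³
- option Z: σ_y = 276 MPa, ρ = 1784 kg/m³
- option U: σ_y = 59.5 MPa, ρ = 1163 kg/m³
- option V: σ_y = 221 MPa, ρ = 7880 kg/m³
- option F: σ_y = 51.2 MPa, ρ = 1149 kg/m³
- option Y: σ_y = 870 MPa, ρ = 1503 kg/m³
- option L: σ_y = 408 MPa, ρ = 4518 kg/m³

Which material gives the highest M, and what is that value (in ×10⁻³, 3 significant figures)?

option Y, M = 60.6×10⁻³

Per-candidate index values:
  option Y: M = 60.6×10⁻³
  option Z: M = 23.8×10⁻³
  option C: M = 20.2×10⁻³
  option U: M = 13.1×10⁻³
  option L: M = 12.2×10⁻³
  option F: M = 12.0×10⁻³
  option V: M = 4.64×10⁻³
The maximum is for option Y.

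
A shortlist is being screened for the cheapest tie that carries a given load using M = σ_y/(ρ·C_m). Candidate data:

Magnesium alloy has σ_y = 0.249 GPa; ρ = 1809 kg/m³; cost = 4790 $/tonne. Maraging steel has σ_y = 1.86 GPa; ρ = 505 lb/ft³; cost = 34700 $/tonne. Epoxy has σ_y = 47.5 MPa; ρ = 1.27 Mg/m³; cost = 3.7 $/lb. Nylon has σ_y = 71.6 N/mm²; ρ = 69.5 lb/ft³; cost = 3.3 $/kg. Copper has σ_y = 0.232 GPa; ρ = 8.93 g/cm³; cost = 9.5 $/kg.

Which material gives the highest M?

magnesium alloy

Convert each candidate to consistent units, then evaluate M:
  magnesium alloy: σ_y = 249.0 MPa, ρ = 1809 kg/m³, cost = 4.790 $/kg
  maraging steel: σ_y = 1860 MPa, ρ = 8089 kg/m³, cost = 34.70 $/kg
  epoxy: σ_y = 47.50 MPa, ρ = 1270 kg/m³, cost = 8.157 $/kg
  nylon: σ_y = 71.60 MPa, ρ = 1113 kg/m³, cost = 3.300 $/kg
  copper: σ_y = 232.0 MPa, ρ = 8930 kg/m³, cost = 9.500 $/kg
  magnesium alloy: M = 28.7 kN·m per $
  nylon: M = 19.5 kN·m per $
  maraging steel: M = 6.63 kN·m per $
  epoxy: M = 4.59 kN·m per $
  copper: M = 2.73 kN·m per $
Magnesium alloy has the largest M.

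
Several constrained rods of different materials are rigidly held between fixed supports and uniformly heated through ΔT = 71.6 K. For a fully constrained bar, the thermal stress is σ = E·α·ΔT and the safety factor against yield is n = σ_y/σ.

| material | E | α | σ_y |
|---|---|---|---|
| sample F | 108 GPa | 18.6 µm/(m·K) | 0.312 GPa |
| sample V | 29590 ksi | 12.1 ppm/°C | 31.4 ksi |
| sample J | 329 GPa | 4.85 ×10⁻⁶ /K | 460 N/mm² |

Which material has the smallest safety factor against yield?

sample V

In consistent units (E in GPa, α in ×10⁻⁶/K, σ_y in MPa):
  sample F: E = 108.0, α = 18.6, σ_y = 312.0 → σ = 144 MPa, n = 2.17
  sample V: E = 204.0, α = 12.1, σ_y = 216.5 → σ = 177 MPa, n = 1.22
  sample J: E = 329.0, α = 4.85, σ_y = 460.0 → σ = 114 MPa, n = 4.03
The minimum is sample V at n = 1.22.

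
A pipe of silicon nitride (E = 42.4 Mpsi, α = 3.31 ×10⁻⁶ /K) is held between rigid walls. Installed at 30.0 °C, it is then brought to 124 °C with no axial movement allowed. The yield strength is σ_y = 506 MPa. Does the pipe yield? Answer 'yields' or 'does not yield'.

does not yield

E = 42.4 Mpsi = 292.3 GPa.
ΔT = 94.00 K. Constrained thermal stress σ = E·α·ΔT = 292.3×10³ MPa × 3.31×10⁻⁶ × 94.00 = 91.0 MPa (compressive).
Compare to σ_y = 506 MPa: σ < σ_y, so it does not yield.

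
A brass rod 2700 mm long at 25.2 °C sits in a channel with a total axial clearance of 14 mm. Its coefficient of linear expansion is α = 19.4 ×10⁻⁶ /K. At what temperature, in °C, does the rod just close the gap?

292 °C

α·L₀·ΔT = 14.0 mm ⇒ ΔT = 14.0 / (19.4×10⁻⁶ × 2700.0) = 267.3 K.
T = 25.2 + 267.3 = 292.5 °C.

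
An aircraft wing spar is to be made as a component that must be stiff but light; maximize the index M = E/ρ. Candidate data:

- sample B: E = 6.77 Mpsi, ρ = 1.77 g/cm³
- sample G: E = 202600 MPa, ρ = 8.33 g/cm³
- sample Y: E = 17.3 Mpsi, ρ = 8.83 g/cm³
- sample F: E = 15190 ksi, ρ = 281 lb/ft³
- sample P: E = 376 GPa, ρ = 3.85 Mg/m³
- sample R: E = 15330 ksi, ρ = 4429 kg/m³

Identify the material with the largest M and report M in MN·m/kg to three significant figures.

sample P, M = 97.7 MN·m/kg

Normalizing units and computing the index:
  sample B: E = 46.68 GPa, ρ = 1770 kg/m³
  sample G: E = 202.6 GPa, ρ = 8330 kg/m³
  sample Y: E = 119.3 GPa, ρ = 8830 kg/m³
  sample F: E = 104.7 GPa, ρ = 4501 kg/m³
  sample P: E = 376.0 GPa, ρ = 3850 kg/m³
  sample R: E = 105.7 GPa, ρ = 4429 kg/m³
  sample P: M = 97.7 MN·m/kg
  sample B: M = 26.4 MN·m/kg
  sample G: M = 24.3 MN·m/kg
  sample R: M = 23.9 MN·m/kg
  sample F: M = 23.3 MN·m/kg
  sample Y: M = 13.5 MN·m/kg
Sample P ranks first.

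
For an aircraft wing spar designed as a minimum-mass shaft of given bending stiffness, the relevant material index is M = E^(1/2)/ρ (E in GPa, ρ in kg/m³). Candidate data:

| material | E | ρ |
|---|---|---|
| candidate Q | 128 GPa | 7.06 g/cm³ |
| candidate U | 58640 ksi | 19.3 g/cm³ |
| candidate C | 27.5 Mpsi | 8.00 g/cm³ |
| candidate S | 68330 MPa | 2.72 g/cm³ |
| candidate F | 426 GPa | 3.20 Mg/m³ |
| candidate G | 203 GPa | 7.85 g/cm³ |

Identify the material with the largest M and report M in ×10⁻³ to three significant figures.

Normalizing units and computing the index:
  candidate Q: E = 128.0 GPa, ρ = 7060 kg/m³
  candidate U: E = 404.3 GPa, ρ = 19300 kg/m³
  candidate C: E = 189.6 GPa, ρ = 8000 kg/m³
  candidate S: E = 68.33 GPa, ρ = 2720 kg/m³
  candidate F: E = 426.0 GPa, ρ = 3200 kg/m³
  candidate G: E = 203.0 GPa, ρ = 7850 kg/m³
  candidate F: M = 6.45×10⁻³
  candidate S: M = 3.04×10⁻³
  candidate G: M = 1.82×10⁻³
  candidate C: M = 1.72×10⁻³
  candidate Q: M = 1.60×10⁻³
  candidate U: M = 1.04×10⁻³
The maximum is for candidate F.

candidate F, M = 6.45×10⁻³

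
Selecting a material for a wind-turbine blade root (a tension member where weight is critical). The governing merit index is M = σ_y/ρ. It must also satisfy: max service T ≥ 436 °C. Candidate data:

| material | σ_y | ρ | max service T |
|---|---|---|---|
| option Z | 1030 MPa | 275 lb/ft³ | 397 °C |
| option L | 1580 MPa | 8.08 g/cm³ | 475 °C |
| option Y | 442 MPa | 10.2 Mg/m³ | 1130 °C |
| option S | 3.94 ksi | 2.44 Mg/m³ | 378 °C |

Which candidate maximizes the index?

option L

Screen on constraints: max service T ≥ 436 °C. Survivors: option L, option Y.
In SI units:
  option L: σ_y = 1580 MPa, ρ = 8080 kg/m³
  option Y: σ_y = 442.0 MPa, ρ = 10200 kg/m³
  option L: M = 196 kN·m/kg
  option Y: M = 43.3 kN·m/kg
Option L ranks first.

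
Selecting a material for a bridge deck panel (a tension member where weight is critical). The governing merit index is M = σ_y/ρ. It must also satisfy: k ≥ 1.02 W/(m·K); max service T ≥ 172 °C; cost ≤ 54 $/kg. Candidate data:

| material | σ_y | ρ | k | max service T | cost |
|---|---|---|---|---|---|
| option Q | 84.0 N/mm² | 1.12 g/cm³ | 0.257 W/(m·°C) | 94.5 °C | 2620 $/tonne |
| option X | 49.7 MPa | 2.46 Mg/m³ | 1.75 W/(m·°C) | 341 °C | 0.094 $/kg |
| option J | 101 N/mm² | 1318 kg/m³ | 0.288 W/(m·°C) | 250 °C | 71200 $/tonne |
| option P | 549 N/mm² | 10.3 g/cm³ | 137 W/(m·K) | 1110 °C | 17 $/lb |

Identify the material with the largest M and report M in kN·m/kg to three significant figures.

option P, M = 53.3 kN·m/kg

Screen on constraints: k ≥ 1.02 W/(m·K); max service T ≥ 172 °C; cost ≤ 54 $/kg. Survivors: option X, option P.
Putting every candidate on a common basis:
  option X: σ_y = 49.70 MPa, ρ = 2460 kg/m³
  option P: σ_y = 549.0 MPa, ρ = 10300 kg/m³
  option P: M = 53.3 kN·m/kg
  option X: M = 20.2 kN·m/kg
Option P has the largest M.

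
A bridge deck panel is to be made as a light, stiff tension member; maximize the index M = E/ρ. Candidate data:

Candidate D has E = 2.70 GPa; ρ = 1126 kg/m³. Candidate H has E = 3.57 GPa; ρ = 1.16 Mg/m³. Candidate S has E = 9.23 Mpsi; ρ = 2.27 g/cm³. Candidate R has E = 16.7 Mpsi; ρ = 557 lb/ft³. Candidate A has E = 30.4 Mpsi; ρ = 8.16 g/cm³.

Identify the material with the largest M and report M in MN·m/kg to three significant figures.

Putting every candidate on a common basis:
  candidate D: E = 2.700 GPa, ρ = 1126 kg/m³
  candidate H: E = 3.570 GPa, ρ = 1160 kg/m³
  candidate S: E = 63.64 GPa, ρ = 2270 kg/m³
  candidate R: E = 115.1 GPa, ρ = 8922 kg/m³
  candidate A: E = 209.6 GPa, ρ = 8160 kg/m³
  candidate S: M = 28.0 MN·m/kg
  candidate A: M = 25.7 MN·m/kg
  candidate R: M = 12.9 MN·m/kg
  candidate H: M = 3.08 MN·m/kg
  candidate D: M = 2.40 MN·m/kg
Candidate S ranks first.

candidate S, M = 28.0 MN·m/kg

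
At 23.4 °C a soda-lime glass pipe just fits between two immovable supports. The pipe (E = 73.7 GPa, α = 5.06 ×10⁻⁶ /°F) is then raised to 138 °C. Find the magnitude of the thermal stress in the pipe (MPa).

α = 5.06×10⁻⁶/°F × 9/5 = 9.11×10⁻⁶/K.
ΔT = 114.6 K. Constrained thermal stress σ = E·α·ΔT = 73.70×10³ MPa × 9.11×10⁻⁶ × 114.6 = 76.9 MPa (compressive).

76.9 MPa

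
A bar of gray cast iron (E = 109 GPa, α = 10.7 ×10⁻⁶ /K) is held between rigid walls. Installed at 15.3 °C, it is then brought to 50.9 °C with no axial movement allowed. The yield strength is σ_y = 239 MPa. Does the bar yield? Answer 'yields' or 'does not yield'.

ΔT = 35.60 K. Constrained thermal stress σ = E·α·ΔT = 109.0×10³ MPa × 10.7×10⁻⁶ × 35.60 = 41.5 MPa (compressive).
Compare to σ_y = 239 MPa: σ < σ_y, so it does not yield.

does not yield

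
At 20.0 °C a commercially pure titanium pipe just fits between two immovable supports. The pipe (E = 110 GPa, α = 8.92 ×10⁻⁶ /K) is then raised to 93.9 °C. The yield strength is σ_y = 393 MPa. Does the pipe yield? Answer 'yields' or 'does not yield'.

does not yield

ΔT = 73.90 K. Constrained thermal stress σ = E·α·ΔT = 110.0×10³ MPa × 8.92×10⁻⁶ × 73.90 = 72.5 MPa (compressive).
Compare to σ_y = 393 MPa: σ < σ_y, so it does not yield.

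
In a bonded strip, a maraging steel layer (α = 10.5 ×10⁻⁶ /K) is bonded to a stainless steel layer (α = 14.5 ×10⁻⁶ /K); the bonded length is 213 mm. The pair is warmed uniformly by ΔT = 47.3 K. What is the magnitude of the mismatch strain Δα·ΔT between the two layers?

Δα = |10.5 − 14.5|×10⁻⁶/K = 4.00×10⁻⁶/K.
Mismatch strain = Δα·ΔT = 4.00×10⁻⁶ × 47.3 = 1.89×10⁻⁴.

1.89×10⁻⁴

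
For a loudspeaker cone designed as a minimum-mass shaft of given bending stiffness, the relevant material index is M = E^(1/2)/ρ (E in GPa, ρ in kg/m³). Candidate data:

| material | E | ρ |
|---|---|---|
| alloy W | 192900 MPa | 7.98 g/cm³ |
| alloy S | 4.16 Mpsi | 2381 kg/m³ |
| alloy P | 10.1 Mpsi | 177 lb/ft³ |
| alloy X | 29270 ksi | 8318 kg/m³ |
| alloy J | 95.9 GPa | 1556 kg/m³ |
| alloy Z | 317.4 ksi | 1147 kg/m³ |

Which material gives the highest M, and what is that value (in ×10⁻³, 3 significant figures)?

In SI units:
  alloy W: E = 192.9 GPa, ρ = 7980 kg/m³
  alloy S: E = 28.68 GPa, ρ = 2381 kg/m³
  alloy P: E = 69.64 GPa, ρ = 2835 kg/m³
  alloy X: E = 201.8 GPa, ρ = 8318 kg/m³
  alloy J: E = 95.90 GPa, ρ = 1556 kg/m³
  alloy Z: E = 2.188 GPa, ρ = 1147 kg/m³
  alloy J: M = 6.29×10⁻³
  alloy P: M = 2.94×10⁻³
  alloy S: M = 2.25×10⁻³
  alloy W: M = 1.74×10⁻³
  alloy X: M = 1.71×10⁻³
  alloy Z: M = 1.29×10⁻³
Alloy J ranks first.

alloy J, M = 6.29×10⁻³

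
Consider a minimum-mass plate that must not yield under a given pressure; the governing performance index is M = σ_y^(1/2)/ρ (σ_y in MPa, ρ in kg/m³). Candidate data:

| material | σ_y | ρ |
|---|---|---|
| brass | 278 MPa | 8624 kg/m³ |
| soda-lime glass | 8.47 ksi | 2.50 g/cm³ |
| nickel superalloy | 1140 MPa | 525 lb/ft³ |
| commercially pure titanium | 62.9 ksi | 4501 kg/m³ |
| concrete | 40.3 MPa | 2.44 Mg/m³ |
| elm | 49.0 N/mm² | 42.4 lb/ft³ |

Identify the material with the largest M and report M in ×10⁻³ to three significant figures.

Normalizing units and computing the index:
  brass: σ_y = 278.0 MPa, ρ = 8624 kg/m³
  soda-lime glass: σ_y = 58.40 MPa, ρ = 2500 kg/m³
  nickel superalloy: σ_y = 1140 MPa, ρ = 8410 kg/m³
  commercially pure titanium: σ_y = 433.7 MPa, ρ = 4501 kg/m³
  concrete: σ_y = 40.30 MPa, ρ = 2440 kg/m³
  elm: σ_y = 49.00 MPa, ρ = 679.2 kg/m³
  elm: M = 10.3×10⁻³
  commercially pure titanium: M = 4.63×10⁻³
  nickel superalloy: M = 4.01×10⁻³
  soda-lime glass: M = 3.06×10⁻³
  concrete: M = 2.60×10⁻³
  brass: M = 1.93×10⁻³
Elm ranks first.

elm, M = 10.3×10⁻³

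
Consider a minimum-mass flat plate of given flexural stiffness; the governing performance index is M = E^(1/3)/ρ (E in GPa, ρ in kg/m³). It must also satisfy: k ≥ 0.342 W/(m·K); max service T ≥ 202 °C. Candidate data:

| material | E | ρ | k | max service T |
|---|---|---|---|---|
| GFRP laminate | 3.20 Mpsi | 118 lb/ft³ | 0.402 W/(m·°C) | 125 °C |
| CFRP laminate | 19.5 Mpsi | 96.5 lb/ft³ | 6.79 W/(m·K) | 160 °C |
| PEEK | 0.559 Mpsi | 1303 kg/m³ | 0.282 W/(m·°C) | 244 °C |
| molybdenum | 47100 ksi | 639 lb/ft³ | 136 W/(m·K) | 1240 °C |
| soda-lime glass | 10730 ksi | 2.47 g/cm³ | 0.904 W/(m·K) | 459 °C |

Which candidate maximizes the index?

Screen on constraints: k ≥ 0.342 W/(m·K); max service T ≥ 202 °C. Survivors: molybdenum, soda-lime glass.
Putting every candidate on a common basis:
  molybdenum: E = 324.7 GPa, ρ = 10240 kg/m³
  soda-lime glass: E = 73.98 GPa, ρ = 2470 kg/m³
  soda-lime glass: M = 1.70×10⁻³
  molybdenum: M = 0.672×10⁻³
Soda-lime glass has the largest M.

soda-lime glass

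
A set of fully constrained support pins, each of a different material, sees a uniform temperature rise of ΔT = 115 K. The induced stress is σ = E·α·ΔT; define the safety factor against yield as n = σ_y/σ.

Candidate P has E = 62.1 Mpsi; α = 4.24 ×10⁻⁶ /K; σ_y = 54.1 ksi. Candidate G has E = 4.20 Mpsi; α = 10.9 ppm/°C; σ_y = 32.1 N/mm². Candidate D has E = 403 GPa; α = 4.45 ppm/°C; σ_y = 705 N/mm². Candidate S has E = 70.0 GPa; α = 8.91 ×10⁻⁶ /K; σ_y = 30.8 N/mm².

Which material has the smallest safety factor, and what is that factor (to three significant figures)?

candidate S, n = 0.429

Converting E to GPa, α to ×10⁻⁶/K, σ_y to MPa, then σ and n for each:
  candidate P: E = 428.2, α = 4.24, σ_y = 373.0 → σ = 209 MPa, n = 1.79
  candidate G: E = 28.96, α = 10.9, σ_y = 32.10 → σ = 36.3 MPa, n = 0.884
  candidate D: E = 403.0, α = 4.45, σ_y = 705.0 → σ = 206 MPa, n = 3.42
  candidate S: E = 70.00, α = 8.91, σ_y = 30.80 → σ = 71.7 MPa, n = 0.429
Smallest n: candidate S with n = 0.429.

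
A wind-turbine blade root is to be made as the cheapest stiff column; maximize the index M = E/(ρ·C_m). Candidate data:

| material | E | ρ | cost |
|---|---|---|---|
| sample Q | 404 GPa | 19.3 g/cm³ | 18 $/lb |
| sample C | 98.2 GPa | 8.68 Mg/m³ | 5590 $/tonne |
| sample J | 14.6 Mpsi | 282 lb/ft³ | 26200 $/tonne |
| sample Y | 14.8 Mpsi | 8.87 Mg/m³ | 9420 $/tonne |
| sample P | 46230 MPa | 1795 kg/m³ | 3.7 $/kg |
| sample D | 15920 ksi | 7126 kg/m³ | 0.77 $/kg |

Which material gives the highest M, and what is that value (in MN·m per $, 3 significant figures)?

sample D, M = 20.0 MN·m per $

Normalizing units and computing the index:
  sample Q: E = 404.0 GPa, ρ = 19300 kg/m³, cost = 39.68 $/kg
  sample C: E = 98.20 GPa, ρ = 8680 kg/m³, cost = 5.590 $/kg
  sample J: E = 100.7 GPa, ρ = 4517 kg/m³, cost = 26.20 $/kg
  sample Y: E = 102.0 GPa, ρ = 8870 kg/m³, cost = 9.420 $/kg
  sample P: E = 46.23 GPa, ρ = 1795 kg/m³, cost = 3.700 $/kg
  sample D: E = 109.8 GPa, ρ = 7126 kg/m³, cost = 0.7700 $/kg
  sample D: M = 20.0 MN·m per $
  sample P: M = 6.96 MN·m per $
  sample C: M = 2.02 MN·m per $
  sample Y: M = 1.22 MN·m per $
  sample J: M = 0.851 MN·m per $
  sample Q: M = 0.528 MN·m per $
The maximum is for sample D.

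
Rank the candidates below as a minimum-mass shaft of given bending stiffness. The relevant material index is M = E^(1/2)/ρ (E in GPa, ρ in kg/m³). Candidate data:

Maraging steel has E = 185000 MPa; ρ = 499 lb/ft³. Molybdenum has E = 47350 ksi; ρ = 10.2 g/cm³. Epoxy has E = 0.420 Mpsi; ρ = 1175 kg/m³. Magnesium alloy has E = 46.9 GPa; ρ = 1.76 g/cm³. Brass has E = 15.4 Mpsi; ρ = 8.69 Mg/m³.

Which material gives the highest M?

After converting to SI:
  maraging steel: E = 185.0 GPa, ρ = 7993 kg/m³
  molybdenum: E = 326.5 GPa, ρ = 10200 kg/m³
  epoxy: E = 2.896 GPa, ρ = 1175 kg/m³
  magnesium alloy: E = 46.90 GPa, ρ = 1760 kg/m³
  brass: E = 106.2 GPa, ρ = 8690 kg/m³
  magnesium alloy: M = 3.89×10⁻³
  molybdenum: M = 1.77×10⁻³
  maraging steel: M = 1.70×10⁻³
  epoxy: M = 1.45×10⁻³
  brass: M = 1.19×10⁻³
Magnesium alloy ranks first.

magnesium alloy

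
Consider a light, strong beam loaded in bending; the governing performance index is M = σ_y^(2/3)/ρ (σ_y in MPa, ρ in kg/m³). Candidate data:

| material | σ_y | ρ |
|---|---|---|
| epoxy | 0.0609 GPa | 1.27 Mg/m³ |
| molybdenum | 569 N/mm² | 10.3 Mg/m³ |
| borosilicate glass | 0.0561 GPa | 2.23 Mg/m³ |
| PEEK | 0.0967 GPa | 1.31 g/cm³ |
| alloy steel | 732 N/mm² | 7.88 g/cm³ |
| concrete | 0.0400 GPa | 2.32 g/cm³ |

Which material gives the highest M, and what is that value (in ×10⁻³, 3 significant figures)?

Convert each candidate to consistent units, then evaluate M:
  epoxy: σ_y = 60.90 MPa, ρ = 1270 kg/m³
  molybdenum: σ_y = 569.0 MPa, ρ = 10300 kg/m³
  borosilicate glass: σ_y = 56.10 MPa, ρ = 2230 kg/m³
  PEEK: σ_y = 96.70 MPa, ρ = 1310 kg/m³
  alloy steel: σ_y = 732.0 MPa, ρ = 7880 kg/m³
  concrete: σ_y = 40.00 MPa, ρ = 2320 kg/m³
  PEEK: M = 16.1×10⁻³
  epoxy: M = 12.2×10⁻³
  alloy steel: M = 10.3×10⁻³
  molybdenum: M = 6.67×10⁻³
  borosilicate glass: M = 6.57×10⁻³
  concrete: M = 5.04×10⁻³
Highest index: PEEK.

PEEK, M = 16.1×10⁻³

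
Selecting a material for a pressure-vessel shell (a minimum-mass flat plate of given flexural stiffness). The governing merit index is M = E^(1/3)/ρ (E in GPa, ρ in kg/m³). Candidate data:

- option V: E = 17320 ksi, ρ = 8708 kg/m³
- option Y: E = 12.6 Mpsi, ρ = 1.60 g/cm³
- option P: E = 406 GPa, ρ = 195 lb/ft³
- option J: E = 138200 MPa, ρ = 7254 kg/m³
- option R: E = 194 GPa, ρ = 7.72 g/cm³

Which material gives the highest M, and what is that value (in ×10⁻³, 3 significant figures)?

Putting every candidate on a common basis:
  option V: E = 119.4 GPa, ρ = 8708 kg/m³
  option Y: E = 86.87 GPa, ρ = 1600 kg/m³
  option P: E = 406.0 GPa, ρ = 3124 kg/m³
  option J: E = 138.2 GPa, ρ = 7254 kg/m³
  option R: E = 194.0 GPa, ρ = 7720 kg/m³
  option Y: M = 2.77×10⁻³
  option P: M = 2.37×10⁻³
  option R: M = 0.750×10⁻³
  option J: M = 0.713×10⁻³
  option V: M = 0.566×10⁻³
The maximum is for option Y.

option Y, M = 2.77×10⁻³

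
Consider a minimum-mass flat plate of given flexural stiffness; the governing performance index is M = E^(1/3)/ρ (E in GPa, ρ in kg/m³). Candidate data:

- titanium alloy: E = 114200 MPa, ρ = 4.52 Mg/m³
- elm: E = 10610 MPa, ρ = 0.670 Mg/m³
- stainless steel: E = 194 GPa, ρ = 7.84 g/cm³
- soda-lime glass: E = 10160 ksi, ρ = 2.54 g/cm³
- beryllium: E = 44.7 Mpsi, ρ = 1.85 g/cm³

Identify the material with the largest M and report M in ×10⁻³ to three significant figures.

Convert each candidate to consistent units, then evaluate M:
  titanium alloy: E = 114.2 GPa, ρ = 4520 kg/m³
  elm: E = 10.61 GPa, ρ = 670.0 kg/m³
  stainless steel: E = 194.0 GPa, ρ = 7840 kg/m³
  soda-lime glass: E = 70.05 GPa, ρ = 2540 kg/m³
  beryllium: E = 308.2 GPa, ρ = 1850 kg/m³
  beryllium: M = 3.65×10⁻³
  elm: M = 3.28×10⁻³
  soda-lime glass: M = 1.62×10⁻³
  titanium alloy: M = 1.07×10⁻³
  stainless steel: M = 0.738×10⁻³
The maximum is for beryllium.

beryllium, M = 3.65×10⁻³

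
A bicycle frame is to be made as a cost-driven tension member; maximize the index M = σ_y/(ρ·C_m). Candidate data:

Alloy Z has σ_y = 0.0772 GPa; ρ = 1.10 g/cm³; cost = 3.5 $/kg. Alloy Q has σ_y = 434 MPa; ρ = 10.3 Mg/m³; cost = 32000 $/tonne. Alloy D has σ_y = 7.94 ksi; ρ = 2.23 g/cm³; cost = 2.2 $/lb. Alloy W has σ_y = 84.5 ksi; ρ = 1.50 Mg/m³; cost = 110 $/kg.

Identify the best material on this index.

Convert each candidate to consistent units, then evaluate M:
  alloy Z: σ_y = 77.20 MPa, ρ = 1100 kg/m³, cost = 3.500 $/kg
  alloy Q: σ_y = 434.0 MPa, ρ = 10300 kg/m³, cost = 32.00 $/kg
  alloy D: σ_y = 54.74 MPa, ρ = 2230 kg/m³, cost = 4.850 $/kg
  alloy W: σ_y = 582.6 MPa, ρ = 1500 kg/m³, cost = 110.0 $/kg
  alloy Z: M = 20.1 kN·m per $
  alloy D: M = 5.06 kN·m per $
  alloy W: M = 3.53 kN·m per $
  alloy Q: M = 1.32 kN·m per $
Alloy Z has the largest M.

alloy Z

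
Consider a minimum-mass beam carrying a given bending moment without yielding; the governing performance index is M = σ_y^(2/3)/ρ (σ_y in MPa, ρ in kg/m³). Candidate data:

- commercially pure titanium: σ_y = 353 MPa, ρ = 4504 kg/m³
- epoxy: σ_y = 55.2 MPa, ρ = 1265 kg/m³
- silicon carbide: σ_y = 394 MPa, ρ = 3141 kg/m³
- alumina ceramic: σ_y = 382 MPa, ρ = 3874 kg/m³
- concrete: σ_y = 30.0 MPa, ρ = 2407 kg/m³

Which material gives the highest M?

silicon carbide

Evaluate M for each candidate:
  silicon carbide: M = 17.1×10⁻³
  alumina ceramic: M = 13.6×10⁻³
  epoxy: M = 11.5×10⁻³
  commercially pure titanium: M = 11.1×10⁻³
  concrete: M = 4.01×10⁻³
Silicon carbide ranks first.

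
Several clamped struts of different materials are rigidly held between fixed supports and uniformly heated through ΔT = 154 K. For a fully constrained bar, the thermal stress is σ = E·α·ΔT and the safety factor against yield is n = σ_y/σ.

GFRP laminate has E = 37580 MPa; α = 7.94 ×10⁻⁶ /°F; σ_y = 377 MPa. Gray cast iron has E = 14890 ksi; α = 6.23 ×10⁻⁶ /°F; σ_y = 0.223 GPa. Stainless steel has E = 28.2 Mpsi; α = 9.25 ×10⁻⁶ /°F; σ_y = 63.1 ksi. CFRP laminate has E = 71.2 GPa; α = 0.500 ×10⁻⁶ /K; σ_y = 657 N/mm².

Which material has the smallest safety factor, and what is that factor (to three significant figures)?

stainless steel, n = 0.873

Converting E to GPa, α to ×10⁻⁶/K, σ_y to MPa, then σ and n for each:
  GFRP laminate: E = 37.58, α = 14.3, σ_y = 377.0 → σ = 82.7 MPa, n = 4.56
  gray cast iron: E = 102.7, α = 11.2, σ_y = 223.0 → σ = 177 MPa, n = 1.26
  stainless steel: E = 194.4, α = 16.6, σ_y = 435.1 → σ = 499 MPa, n = 0.873
  CFRP laminate: E = 71.20, α = 0.500, σ_y = 657.0 → σ = 5.48 MPa, n = 120
Smallest n: stainless steel with n = 0.873.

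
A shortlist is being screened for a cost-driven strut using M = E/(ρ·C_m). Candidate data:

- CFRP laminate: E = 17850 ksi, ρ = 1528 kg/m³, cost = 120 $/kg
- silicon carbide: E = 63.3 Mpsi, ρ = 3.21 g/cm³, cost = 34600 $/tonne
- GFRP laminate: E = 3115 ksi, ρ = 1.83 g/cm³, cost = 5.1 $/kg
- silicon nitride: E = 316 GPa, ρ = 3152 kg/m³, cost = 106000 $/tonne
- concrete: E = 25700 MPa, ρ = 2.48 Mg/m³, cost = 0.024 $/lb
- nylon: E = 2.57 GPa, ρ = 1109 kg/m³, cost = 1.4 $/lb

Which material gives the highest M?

concrete

Normalizing units and computing the index:
  CFRP laminate: E = 123.1 GPa, ρ = 1528 kg/m³, cost = 120.0 $/kg
  silicon carbide: E = 436.4 GPa, ρ = 3210 kg/m³, cost = 34.60 $/kg
  GFRP laminate: E = 21.48 GPa, ρ = 1830 kg/m³, cost = 5.100 $/kg
  silicon nitride: E = 316.0 GPa, ρ = 3152 kg/m³, cost = 106.0 $/kg
  concrete: E = 25.70 GPa, ρ = 2480 kg/m³, cost = 0.05291 $/kg
  nylon: E = 2.570 GPa, ρ = 1109 kg/m³, cost = 3.086 $/kg
  concrete: M = 196 MN·m per $
  silicon carbide: M = 3.93 MN·m per $
  GFRP laminate: M = 2.30 MN·m per $
  silicon nitride: M = 0.946 MN·m per $
  nylon: M = 0.751 MN·m per $
  CFRP laminate: M = 0.671 MN·m per $
Highest index: concrete.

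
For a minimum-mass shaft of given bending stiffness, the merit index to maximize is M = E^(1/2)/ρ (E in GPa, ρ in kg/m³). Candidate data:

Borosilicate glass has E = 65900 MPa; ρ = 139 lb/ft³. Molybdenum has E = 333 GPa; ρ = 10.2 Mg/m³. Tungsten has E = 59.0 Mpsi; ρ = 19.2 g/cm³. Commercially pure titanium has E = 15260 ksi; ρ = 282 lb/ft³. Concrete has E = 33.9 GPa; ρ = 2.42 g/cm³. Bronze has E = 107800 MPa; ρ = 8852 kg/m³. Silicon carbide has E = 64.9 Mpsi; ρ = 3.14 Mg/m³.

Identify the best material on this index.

After converting to SI:
  borosilicate glass: E = 65.90 GPa, ρ = 2227 kg/m³
  molybdenum: E = 333.0 GPa, ρ = 10200 kg/m³
  tungsten: E = 406.8 GPa, ρ = 19200 kg/m³
  commercially pure titanium: E = 105.2 GPa, ρ = 4517 kg/m³
  concrete: E = 33.90 GPa, ρ = 2420 kg/m³
  bronze: E = 107.8 GPa, ρ = 8852 kg/m³
  silicon carbide: E = 447.5 GPa, ρ = 3140 kg/m³
  silicon carbide: M = 6.74×10⁻³
  borosilicate glass: M = 3.65×10⁻³
  concrete: M = 2.41×10⁻³
  commercially pure titanium: M = 2.27×10⁻³
  molybdenum: M = 1.79×10⁻³
  bronze: M = 1.17×10⁻³
  tungsten: M = 1.05×10⁻³
The maximum is for silicon carbide.

silicon carbide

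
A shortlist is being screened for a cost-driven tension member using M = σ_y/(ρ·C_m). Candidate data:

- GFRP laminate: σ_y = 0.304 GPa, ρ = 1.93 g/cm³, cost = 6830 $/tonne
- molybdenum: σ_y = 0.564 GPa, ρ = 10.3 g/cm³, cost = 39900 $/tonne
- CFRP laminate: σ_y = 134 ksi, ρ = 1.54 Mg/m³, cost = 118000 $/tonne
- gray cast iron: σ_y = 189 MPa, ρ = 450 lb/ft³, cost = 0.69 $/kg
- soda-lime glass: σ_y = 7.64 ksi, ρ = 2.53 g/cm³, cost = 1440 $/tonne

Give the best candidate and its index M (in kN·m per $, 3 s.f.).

gray cast iron, M = 38.0 kN·m per $

After converting to SI:
  GFRP laminate: σ_y = 304.0 MPa, ρ = 1930 kg/m³, cost = 6.830 $/kg
  molybdenum: σ_y = 564.0 MPa, ρ = 10300 kg/m³, cost = 39.90 $/kg
  CFRP laminate: σ_y = 923.9 MPa, ρ = 1540 kg/m³, cost = 118.0 $/kg
  gray cast iron: σ_y = 189.0 MPa, ρ = 7208 kg/m³, cost = 0.6900 $/kg
  soda-lime glass: σ_y = 52.68 MPa, ρ = 2530 kg/m³, cost = 1.440 $/kg
  gray cast iron: M = 38.0 kN·m per $
  GFRP laminate: M = 23.1 kN·m per $
  soda-lime glass: M = 14.5 kN·m per $
  CFRP laminate: M = 5.08 kN·m per $
  molybdenum: M = 1.37 kN·m per $
Highest index: gray cast iron.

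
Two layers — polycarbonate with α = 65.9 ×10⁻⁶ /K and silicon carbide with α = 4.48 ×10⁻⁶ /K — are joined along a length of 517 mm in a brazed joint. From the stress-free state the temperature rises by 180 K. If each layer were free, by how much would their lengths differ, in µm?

5720 µm

Δα = |65.9 − 4.48|×10⁻⁶/K = 61.4×10⁻⁶/K.
ΔL_mismatch = Δα·L·ΔT = 61.4×10⁻⁶ × 517.0 mm × 180.0 K = 5720 µm.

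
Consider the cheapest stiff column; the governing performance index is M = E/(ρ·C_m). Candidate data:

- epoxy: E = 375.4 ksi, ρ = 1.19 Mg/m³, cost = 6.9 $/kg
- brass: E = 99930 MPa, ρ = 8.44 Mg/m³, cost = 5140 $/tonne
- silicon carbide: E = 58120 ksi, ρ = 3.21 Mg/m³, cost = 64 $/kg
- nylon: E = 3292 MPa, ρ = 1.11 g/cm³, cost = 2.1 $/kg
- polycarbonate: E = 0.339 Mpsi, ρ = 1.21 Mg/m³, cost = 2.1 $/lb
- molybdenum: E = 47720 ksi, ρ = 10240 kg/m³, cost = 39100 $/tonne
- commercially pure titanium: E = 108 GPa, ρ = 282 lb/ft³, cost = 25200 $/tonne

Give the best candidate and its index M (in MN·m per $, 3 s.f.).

In SI units:
  epoxy: E = 2.588 GPa, ρ = 1190 kg/m³, cost = 6.900 $/kg
  brass: E = 99.93 GPa, ρ = 8440 kg/m³, cost = 5.140 $/kg
  silicon carbide: E = 400.7 GPa, ρ = 3210 kg/m³, cost = 64.00 $/kg
  nylon: E = 3.292 GPa, ρ = 1110 kg/m³, cost = 2.100 $/kg
  polycarbonate: E = 2.337 GPa, ρ = 1210 kg/m³, cost = 4.630 $/kg
  molybdenum: E = 329.0 GPa, ρ = 10240 kg/m³, cost = 39.10 $/kg
  commercially pure titanium: E = 108.0 GPa, ρ = 4517 kg/m³, cost = 25.20 $/kg
  brass: M = 2.30 MN·m per $
  silicon carbide: M = 1.95 MN·m per $
  nylon: M = 1.41 MN·m per $
  commercially pure titanium: M = 0.949 MN·m per $
  molybdenum: M = 0.822 MN·m per $
  polycarbonate: M = 0.417 MN·m per $
  epoxy: M = 0.315 MN·m per $
The maximum is for brass.

brass, M = 2.30 MN·m per $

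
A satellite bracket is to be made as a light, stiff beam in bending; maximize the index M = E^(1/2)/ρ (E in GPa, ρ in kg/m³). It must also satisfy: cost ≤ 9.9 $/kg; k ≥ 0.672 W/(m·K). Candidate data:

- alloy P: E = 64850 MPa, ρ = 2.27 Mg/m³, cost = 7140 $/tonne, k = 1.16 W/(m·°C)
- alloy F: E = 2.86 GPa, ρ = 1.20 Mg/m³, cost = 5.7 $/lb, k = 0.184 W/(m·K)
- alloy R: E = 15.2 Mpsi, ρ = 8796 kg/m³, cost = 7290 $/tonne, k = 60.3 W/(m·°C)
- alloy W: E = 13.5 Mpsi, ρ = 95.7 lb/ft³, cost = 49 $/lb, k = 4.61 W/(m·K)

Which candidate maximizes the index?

Screen on constraints: cost ≤ 9.9 $/kg; k ≥ 0.672 W/(m·K). Survivors: alloy P, alloy R.
Convert each candidate to consistent units, then evaluate M:
  alloy P: E = 64.85 GPa, ρ = 2270 kg/m³
  alloy R: E = 104.8 GPa, ρ = 8796 kg/m³
  alloy P: M = 3.55×10⁻³
  alloy R: M = 1.16×10⁻³
Highest index: alloy P.

alloy P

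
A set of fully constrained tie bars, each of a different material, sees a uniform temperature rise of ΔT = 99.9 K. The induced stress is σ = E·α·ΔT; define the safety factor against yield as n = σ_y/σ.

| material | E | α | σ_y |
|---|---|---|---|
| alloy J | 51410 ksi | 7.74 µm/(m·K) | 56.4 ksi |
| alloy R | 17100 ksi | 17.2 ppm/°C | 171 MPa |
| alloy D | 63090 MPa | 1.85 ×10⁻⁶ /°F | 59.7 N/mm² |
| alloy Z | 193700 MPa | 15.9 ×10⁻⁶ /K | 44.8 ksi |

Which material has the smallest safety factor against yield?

alloy R

In consistent units (E in GPa, α in ×10⁻⁶/K, σ_y in MPa):
  alloy J: E = 354.5, α = 7.74, σ_y = 388.9 → σ = 274 MPa, n = 1.42
  alloy R: E = 117.9, α = 17.2, σ_y = 171.0 → σ = 203 MPa, n = 0.844
  alloy D: E = 63.09, α = 3.33, σ_y = 59.70 → σ = 21.0 MPa, n = 2.84
  alloy Z: E = 193.7, α = 15.9, σ_y = 308.9 → σ = 308 MPa, n = 1.00
Smallest n: alloy R with n = 0.844.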